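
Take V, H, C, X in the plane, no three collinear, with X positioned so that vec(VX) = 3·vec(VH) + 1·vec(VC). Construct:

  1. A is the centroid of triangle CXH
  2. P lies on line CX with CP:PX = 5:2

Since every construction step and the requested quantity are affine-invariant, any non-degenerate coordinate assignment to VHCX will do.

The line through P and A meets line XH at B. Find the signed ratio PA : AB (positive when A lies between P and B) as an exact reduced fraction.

PA:AB = -1/7

Assign V = (0, 0), H = (1, 0), C = (0, 1), X = (3, 1) — the answer is frame-independent, so this choice is without loss of generality.
1. A is the centroid of triangle CXH ⇒ A = (4/3, 2/3)
2. P lies on line CX with CP:PX = 5:2 ⇒ P = (15/7, 1)
line PA meets XH at B = (7, 3)
A = P + t·(B−P) with t = -1/6, so PA:AB = -1/6:7/6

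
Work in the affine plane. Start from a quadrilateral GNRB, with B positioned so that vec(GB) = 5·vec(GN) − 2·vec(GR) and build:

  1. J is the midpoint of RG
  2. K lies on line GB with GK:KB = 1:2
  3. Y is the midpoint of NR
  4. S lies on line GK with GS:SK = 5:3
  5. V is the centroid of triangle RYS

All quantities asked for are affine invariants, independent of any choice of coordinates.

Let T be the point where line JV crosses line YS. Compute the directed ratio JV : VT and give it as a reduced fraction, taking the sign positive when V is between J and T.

JV:VT = 19/3

Set G = (0, 0), N = (1, 0), R = (0, 1), B = (5, -2); any affine frame gives the same invariant.
1. J is the midpoint of RG ⇒ J = (0, 1/2)
2. K lies on line GB with GK:KB = 1:2 ⇒ K = (5/3, -2/3)
3. Y is the midpoint of NR ⇒ Y = (1/2, 1/2)
4. S lies on line GK with GS:SK = 5:3 ⇒ S = (25/24, -5/12)
5. V is the centroid of triangle RYS ⇒ V = (37/72, 13/36)
line JV meets YS at T = (407/684, 58/171)
V = J + t·(T−J) with t = 19/22, so JV:VT = 19/22:3/22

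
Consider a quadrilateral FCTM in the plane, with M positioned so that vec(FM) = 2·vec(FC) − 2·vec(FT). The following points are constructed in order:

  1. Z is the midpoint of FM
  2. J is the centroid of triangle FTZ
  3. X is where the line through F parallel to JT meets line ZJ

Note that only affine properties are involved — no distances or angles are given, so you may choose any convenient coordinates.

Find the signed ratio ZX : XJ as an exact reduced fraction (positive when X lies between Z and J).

Assign F = (0, 0), C = (1, 0), T = (0, 1), M = (2, -2) — the answer is frame-independent, so this choice is without loss of generality.
1. Z is the midpoint of FM ⇒ Z = (1, -1)
2. J is the centroid of triangle FTZ ⇒ J = (1/3, 0)
3. X is where the line through F parallel to JT meets line ZJ ⇒ X = (-1/3, 1)
X = Z + t·(J−Z) with t = 2, so ZX:XJ = t:(1−t) = 2:-1

ZX:XJ = -2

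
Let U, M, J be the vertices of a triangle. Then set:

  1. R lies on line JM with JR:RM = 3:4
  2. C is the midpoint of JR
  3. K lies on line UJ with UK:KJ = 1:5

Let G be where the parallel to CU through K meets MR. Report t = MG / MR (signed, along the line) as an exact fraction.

Work in coordinates with U = (0, 0), M = (1, 0), J = (0, 1).
1. R lies on line JM with JR:RM = 3:4 ⇒ R = (3/7, 4/7)
2. C is the midpoint of JR ⇒ C = (3/14, 11/14)
3. K lies on line UJ with UK:KJ = 1:5 ⇒ K = (0, 1/6)
through K parallel to CU: direction (-3/14, -11/14); meets MR at G = (5/28, 23/28)
G = M + t·(R−M) with t = 23/16

t = 23/16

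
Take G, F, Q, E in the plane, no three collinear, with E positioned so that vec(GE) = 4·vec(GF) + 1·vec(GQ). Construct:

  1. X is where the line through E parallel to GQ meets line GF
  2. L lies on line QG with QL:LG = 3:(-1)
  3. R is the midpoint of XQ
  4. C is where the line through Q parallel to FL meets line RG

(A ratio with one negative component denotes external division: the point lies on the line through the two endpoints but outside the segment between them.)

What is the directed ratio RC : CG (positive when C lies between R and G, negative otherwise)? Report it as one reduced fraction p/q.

RC:CG = -3/2

Assign G = (0, 0), F = (1, 0), Q = (0, 1), E = (4, 1) — the answer is frame-independent, so this choice is without loss of generality.
1. X is where the line through E parallel to GQ meets line GF ⇒ X = (4, 0)
2. L lies on line QG with QL:LG = 3:(-1) ⇒ L = (0, -1/2)
3. R is the midpoint of XQ ⇒ R = (2, 1/2)
4. C is where the line through Q parallel to FL meets line RG ⇒ C = (-4, -1)
C = R + t·(G−R) with t = 3, so RC:CG = t:(1−t) = 3:-2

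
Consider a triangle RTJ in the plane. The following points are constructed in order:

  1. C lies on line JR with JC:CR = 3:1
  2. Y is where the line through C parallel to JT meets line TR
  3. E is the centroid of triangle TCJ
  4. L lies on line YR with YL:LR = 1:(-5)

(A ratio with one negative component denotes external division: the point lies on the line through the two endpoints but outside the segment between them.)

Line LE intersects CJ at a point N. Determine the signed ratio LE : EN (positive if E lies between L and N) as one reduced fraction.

LE:EN = -1/16

Work in coordinates with R = (0, 0), T = (1, 0), J = (0, 1).
1. C lies on line JR with JC:CR = 3:1 ⇒ C = (0, 1/4)
2. Y is where the line through C parallel to JT meets line TR ⇒ Y = (1/4, 0)
3. E is the centroid of triangle TCJ ⇒ E = (1/3, 5/12)
4. L lies on line YR with YL:LR = 1:(-5) ⇒ L = (5/16, 0)
line LE meets CJ at N = (0, -25/4)
E = L + t·(N−L) with t = -1/15, so LE:EN = -1/15:16/15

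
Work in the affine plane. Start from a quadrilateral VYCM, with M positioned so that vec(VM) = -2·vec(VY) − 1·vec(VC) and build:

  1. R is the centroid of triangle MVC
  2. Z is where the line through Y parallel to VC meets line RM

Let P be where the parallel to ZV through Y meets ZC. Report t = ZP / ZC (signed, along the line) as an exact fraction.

Set V = (0, 0), Y = (1, 0), C = (0, 1), M = (-2, -1); any affine frame gives the same invariant.
1. R is the centroid of triangle MVC ⇒ R = (-2/3, 0)
2. Z is where the line through Y parallel to VC meets line RM ⇒ Z = (1, 5/4)
through Y parallel to ZV: direction (-1, -5/4); meets ZC at P = (9/4, 25/16)
P = Z + t·(C−Z) with t = -5/4

t = -5/4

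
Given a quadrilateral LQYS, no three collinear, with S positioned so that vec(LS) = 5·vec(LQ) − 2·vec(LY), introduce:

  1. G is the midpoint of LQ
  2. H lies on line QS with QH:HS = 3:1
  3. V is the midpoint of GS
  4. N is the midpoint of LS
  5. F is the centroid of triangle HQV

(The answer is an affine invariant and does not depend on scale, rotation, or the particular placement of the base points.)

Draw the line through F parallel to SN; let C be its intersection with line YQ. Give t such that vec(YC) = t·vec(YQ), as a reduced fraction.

Assign L = (0, 0), Q = (1, 0), Y = (0, 1), S = (5, -2) — the answer is frame-independent, so this choice is without loss of generality.
1. G is the midpoint of LQ ⇒ G = (1/2, 0)
2. H lies on line QS with QH:HS = 3:1 ⇒ H = (4, -3/2)
3. V is the midpoint of GS ⇒ V = (11/4, -1)
4. N is the midpoint of LS ⇒ N = (5/2, -1)
5. F is the centroid of triangle HQV ⇒ F = (31/12, -5/6)
through F parallel to SN: direction (-5/2, 1); meets YQ at C = (4/3, -1/3)
C = Y + t·(Q−Y) with t = 4/3

t = 4/3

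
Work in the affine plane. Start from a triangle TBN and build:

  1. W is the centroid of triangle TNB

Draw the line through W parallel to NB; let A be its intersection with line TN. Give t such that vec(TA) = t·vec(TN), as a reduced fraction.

Set T = (0, 0), B = (1, 0), N = (0, 1); any affine frame gives the same invariant.
1. W is the centroid of triangle TNB ⇒ W = (1/3, 1/3)
through W parallel to NB: direction (1, -1); meets TN at A = (0, 2/3)
A = T + t·(N−T) with t = 2/3

t = 2/3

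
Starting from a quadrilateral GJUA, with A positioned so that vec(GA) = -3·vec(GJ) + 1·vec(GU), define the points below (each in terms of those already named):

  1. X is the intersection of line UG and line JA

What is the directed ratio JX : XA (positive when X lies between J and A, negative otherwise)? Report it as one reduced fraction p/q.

JX:XA = 1/3

Work in coordinates with G = (0, 0), J = (1, 0), U = (0, 1), A = (-3, 1).
1. X is the intersection of line UG and line JA ⇒ X = (0, 1/4)
X = J + t·(A−J) with t = 1/4, so JX:XA = t:(1−t) = 1/4:3/4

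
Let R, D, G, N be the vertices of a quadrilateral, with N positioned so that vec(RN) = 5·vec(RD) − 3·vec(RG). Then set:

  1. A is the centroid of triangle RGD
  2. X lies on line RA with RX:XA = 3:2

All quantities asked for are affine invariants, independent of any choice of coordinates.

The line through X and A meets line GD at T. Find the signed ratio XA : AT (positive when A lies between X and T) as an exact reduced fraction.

XA:AT = 4/5

Assign R = (0, 0), D = (1, 0), G = (0, 1), N = (5, -3) — the answer is frame-independent, so this choice is without loss of generality.
1. A is the centroid of triangle RGD ⇒ A = (1/3, 1/3)
2. X lies on line RA with RX:XA = 3:2 ⇒ X = (1/5, 1/5)
line XA meets GD at T = (1/2, 1/2)
A = X + t·(T−X) with t = 4/9, so XA:AT = 4/9:5/9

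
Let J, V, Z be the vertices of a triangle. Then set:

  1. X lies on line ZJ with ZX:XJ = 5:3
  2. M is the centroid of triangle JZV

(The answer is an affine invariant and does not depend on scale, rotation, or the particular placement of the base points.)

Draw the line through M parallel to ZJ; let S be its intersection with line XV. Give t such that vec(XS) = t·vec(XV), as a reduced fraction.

t = 1/3

Choose coordinates J = (0, 0), V = (1, 0), Z = (0, 1).
1. X lies on line ZJ with ZX:XJ = 5:3 ⇒ X = (0, 3/8)
2. M is the centroid of triangle JZV ⇒ M = (1/3, 1/3)
through M parallel to ZJ: direction (0, -1); meets XV at S = (1/3, 1/4)
S = X + t·(V−X) with t = 1/3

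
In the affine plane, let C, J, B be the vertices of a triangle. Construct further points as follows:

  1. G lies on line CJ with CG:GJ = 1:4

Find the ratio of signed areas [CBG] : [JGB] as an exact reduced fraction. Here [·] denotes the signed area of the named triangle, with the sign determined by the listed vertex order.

[CBG]:[JGB] = 1/4

Work in coordinates with C = (0, 0), J = (1, 0), B = (0, 1).
1. G lies on line CJ with CG:GJ = 1:4 ⇒ G = (1/5, 0)
2·[CBG] = -1/5, 2·[JGB] = -4/5
[CBG]:[JGB] = -1/5:-4/5 = 1/4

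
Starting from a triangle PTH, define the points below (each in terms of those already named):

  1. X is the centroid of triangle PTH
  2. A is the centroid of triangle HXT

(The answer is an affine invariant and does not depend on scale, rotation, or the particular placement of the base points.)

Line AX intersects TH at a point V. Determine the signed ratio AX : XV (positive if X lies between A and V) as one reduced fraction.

AX:XV = -2/3

Assign P = (0, 0), T = (1, 0), H = (0, 1) — the answer is frame-independent, so this choice is without loss of generality.
1. X is the centroid of triangle PTH ⇒ X = (1/3, 1/3)
2. A is the centroid of triangle HXT ⇒ A = (4/9, 4/9)
line AX meets TH at V = (1/2, 1/2)
X = A + t·(V−A) with t = -2, so AX:XV = -2:3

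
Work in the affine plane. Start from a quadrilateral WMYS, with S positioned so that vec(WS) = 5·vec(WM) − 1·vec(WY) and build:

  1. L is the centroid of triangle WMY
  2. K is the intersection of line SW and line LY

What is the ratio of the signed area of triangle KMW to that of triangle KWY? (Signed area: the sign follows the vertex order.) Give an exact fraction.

Assign W = (0, 0), M = (1, 0), Y = (0, 1), S = (5, -1) — the answer is frame-independent, so this choice is without loss of generality.
1. L is the centroid of triangle WMY ⇒ L = (1/3, 1/3)
2. K is the intersection of line SW and line LY ⇒ K = (5/9, -1/9)
2·[KMW] = 1/9, 2·[KWY] = -5/9
[KMW]:[KWY] = 1/9:-5/9 = -1/5

[KMW]:[KWY] = -1/5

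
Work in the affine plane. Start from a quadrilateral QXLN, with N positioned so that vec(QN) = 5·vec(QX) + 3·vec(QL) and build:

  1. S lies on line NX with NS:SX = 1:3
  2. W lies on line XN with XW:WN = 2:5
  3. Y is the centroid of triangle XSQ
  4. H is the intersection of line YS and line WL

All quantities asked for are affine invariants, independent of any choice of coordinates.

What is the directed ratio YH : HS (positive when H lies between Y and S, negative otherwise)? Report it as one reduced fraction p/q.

Set Q = (0, 0), X = (1, 0), L = (0, 1), N = (5, 3); any affine frame gives the same invariant.
1. S lies on line NX with NS:SX = 1:3 ⇒ S = (4, 9/4)
2. W lies on line XN with XW:WN = 2:5 ⇒ W = (15/7, 6/7)
3. Y is the centroid of triangle XSQ ⇒ Y = (5/3, 3/4)
4. H is the intersection of line YS and line WL ⇒ H = (555/298, 261/298)
H = Y + t·(S−Y) with t = 25/298, so YH:HS = t:(1−t) = 25/298:273/298

YH:HS = 25/273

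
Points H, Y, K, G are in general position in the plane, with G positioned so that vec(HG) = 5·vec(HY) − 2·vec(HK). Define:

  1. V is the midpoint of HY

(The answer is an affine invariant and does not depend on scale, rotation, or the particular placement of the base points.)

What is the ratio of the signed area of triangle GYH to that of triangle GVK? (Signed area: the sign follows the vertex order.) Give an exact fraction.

Set H = (0, 0), Y = (1, 0), K = (0, 1), G = (5, -2); any affine frame gives the same invariant.
1. V is the midpoint of HY ⇒ V = (1/2, 0)
2·[GYH] = 2, 2·[GVK] = -7/2
[GYH]:[GVK] = 2:-7/2 = -4/7

[GYH]:[GVK] = -4/7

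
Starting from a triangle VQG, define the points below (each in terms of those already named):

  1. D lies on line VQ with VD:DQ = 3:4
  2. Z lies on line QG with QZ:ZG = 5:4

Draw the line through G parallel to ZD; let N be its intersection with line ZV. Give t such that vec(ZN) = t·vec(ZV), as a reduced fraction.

t = 16/15

Work in coordinates with V = (0, 0), Q = (1, 0), G = (0, 1).
1. D lies on line VQ with VD:DQ = 3:4 ⇒ D = (3/7, 0)
2. Z lies on line QG with QZ:ZG = 5:4 ⇒ Z = (4/9, 5/9)
through G parallel to ZD: direction (-1/63, -5/9); meets ZV at N = (-4/135, -1/27)
N = Z + t·(V−Z) with t = 16/15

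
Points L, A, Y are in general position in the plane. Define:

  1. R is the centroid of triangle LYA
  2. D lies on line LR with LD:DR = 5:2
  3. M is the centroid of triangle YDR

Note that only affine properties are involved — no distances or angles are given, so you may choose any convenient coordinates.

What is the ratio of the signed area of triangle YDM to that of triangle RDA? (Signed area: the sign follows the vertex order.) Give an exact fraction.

Assign L = (0, 0), A = (1, 0), Y = (0, 1) — the answer is frame-independent, so this choice is without loss of generality.
1. R is the centroid of triangle LYA ⇒ R = (1/3, 1/3)
2. D lies on line LR with LD:DR = 5:2 ⇒ D = (5/21, 5/21)
3. M is the centroid of triangle YDR ⇒ M = (4/21, 11/21)
2·[YDM] = 2/63, 2·[RDA] = 2/21
[YDM]:[RDA] = 2/63:2/21 = 1/3

[YDM]:[RDA] = 1/3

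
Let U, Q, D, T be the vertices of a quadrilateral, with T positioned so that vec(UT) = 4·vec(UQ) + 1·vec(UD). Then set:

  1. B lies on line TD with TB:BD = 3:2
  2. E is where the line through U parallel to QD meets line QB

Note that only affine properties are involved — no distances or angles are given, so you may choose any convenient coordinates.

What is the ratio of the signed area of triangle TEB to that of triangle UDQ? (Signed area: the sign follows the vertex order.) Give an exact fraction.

Choose coordinates U = (0, 0), Q = (1, 0), D = (0, 1), T = (4, 1).
1. B lies on line TD with TB:BD = 3:2 ⇒ B = (8/5, 1)
2. E is where the line through U parallel to QD meets line QB ⇒ E = (5/8, -5/8)
2·[TEB] = -39/10, 2·[UDQ] = -1
[TEB]:[UDQ] = -39/10:-1 = 39/10

[TEB]:[UDQ] = 39/10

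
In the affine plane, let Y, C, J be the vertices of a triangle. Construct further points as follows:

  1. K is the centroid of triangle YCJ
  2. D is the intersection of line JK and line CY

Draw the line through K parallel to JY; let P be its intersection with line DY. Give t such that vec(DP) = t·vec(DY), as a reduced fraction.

t = 1/3

Work in coordinates with Y = (0, 0), C = (1, 0), J = (0, 1).
1. K is the centroid of triangle YCJ ⇒ K = (1/3, 1/3)
2. D is the intersection of line JK and line CY ⇒ D = (1/2, 0)
through K parallel to JY: direction (0, -1); meets DY at P = (1/3, 0)
P = D + t·(Y−D) with t = 1/3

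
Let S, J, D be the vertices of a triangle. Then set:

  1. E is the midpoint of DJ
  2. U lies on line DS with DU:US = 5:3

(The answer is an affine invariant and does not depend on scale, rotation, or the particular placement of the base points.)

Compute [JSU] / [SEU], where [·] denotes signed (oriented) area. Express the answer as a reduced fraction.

[JSU]:[SEU] = -2

Work in coordinates with S = (0, 0), J = (1, 0), D = (0, 1).
1. E is the midpoint of DJ ⇒ E = (1/2, 1/2)
2. U lies on line DS with DU:US = 5:3 ⇒ U = (0, 3/8)
2·[JSU] = -3/8, 2·[SEU] = 3/16
[JSU]:[SEU] = -3/8:3/16 = -2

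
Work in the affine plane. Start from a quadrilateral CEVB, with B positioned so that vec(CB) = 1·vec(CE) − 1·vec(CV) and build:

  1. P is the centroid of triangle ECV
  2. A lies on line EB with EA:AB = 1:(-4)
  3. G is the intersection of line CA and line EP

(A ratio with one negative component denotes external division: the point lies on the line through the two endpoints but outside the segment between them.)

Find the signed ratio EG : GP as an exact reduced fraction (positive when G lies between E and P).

EG:GP = 3/2

Assign C = (0, 0), E = (1, 0), V = (0, 1), B = (1, -1) — the answer is frame-independent, so this choice is without loss of generality.
1. P is the centroid of triangle ECV ⇒ P = (1/3, 1/3)
2. A lies on line EB with EA:AB = 1:(-4) ⇒ A = (1, 1/3)
3. G is the intersection of line CA and line EP ⇒ G = (3/5, 1/5)
G = E + t·(P−E) with t = 3/5, so EG:GP = t:(1−t) = 3/5:2/5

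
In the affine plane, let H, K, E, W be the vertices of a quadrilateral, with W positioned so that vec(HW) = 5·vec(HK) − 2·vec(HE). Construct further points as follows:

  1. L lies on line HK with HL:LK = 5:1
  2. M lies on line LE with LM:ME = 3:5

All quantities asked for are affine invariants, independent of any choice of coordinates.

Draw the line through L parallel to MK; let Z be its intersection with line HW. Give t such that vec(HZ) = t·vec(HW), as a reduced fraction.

Work in coordinates with H = (0, 0), K = (1, 0), E = (0, 1), W = (5, -2).
1. L lies on line HK with HL:LK = 5:1 ⇒ L = (5/6, 0)
2. M lies on line LE with LM:ME = 3:5 ⇒ M = (25/48, 3/8)
through L parallel to MK: direction (23/48, -3/8); meets HW at Z = (75/44, -15/22)
Z = H + t·(W−H) with t = 15/44

t = 15/44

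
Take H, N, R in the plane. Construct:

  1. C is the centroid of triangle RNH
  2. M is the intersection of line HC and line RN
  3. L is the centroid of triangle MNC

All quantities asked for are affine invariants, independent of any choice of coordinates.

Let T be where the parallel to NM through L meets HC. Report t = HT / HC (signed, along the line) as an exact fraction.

Set H = (0, 0), N = (1, 0), R = (0, 1); any affine frame gives the same invariant.
1. C is the centroid of triangle RNH ⇒ C = (1/3, 1/3)
2. M is the intersection of line HC and line RN ⇒ M = (1/2, 1/2)
3. L is the centroid of triangle MNC ⇒ L = (11/18, 5/18)
through L parallel to NM: direction (-1/2, 1/2); meets HC at T = (4/9, 4/9)
T = H + t·(C−H) with t = 4/3

t = 4/3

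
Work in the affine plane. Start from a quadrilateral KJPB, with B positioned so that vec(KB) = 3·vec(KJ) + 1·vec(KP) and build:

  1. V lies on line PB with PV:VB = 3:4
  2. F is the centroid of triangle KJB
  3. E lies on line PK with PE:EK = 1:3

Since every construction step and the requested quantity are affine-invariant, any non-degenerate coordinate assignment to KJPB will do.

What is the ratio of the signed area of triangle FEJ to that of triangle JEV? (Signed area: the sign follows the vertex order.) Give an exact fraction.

[FEJ]:[JEV] = -49/102

Set K = (0, 0), J = (1, 0), P = (0, 1), B = (3, 1); any affine frame gives the same invariant.
1. V lies on line PB with PV:VB = 3:4 ⇒ V = (9/7, 1)
2. F is the centroid of triangle KJB ⇒ F = (4/3, 1/3)
3. E lies on line PK with PE:EK = 1:3 ⇒ E = (0, 3/4)
2·[FEJ] = 7/12, 2·[JEV] = -17/14
[FEJ]:[JEV] = 7/12:-17/14 = -49/102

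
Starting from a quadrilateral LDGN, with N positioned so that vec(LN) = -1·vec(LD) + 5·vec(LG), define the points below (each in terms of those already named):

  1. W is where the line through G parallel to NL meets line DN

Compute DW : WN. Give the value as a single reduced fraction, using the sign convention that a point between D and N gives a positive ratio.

Work in coordinates with L = (0, 0), D = (1, 0), G = (0, 1), N = (-1, 5).
1. W is where the line through G parallel to NL meets line DN ⇒ W = (-3/5, 4)
W = D + t·(N−D) with t = 4/5, so DW:WN = t:(1−t) = 4/5:1/5

DW:WN = 4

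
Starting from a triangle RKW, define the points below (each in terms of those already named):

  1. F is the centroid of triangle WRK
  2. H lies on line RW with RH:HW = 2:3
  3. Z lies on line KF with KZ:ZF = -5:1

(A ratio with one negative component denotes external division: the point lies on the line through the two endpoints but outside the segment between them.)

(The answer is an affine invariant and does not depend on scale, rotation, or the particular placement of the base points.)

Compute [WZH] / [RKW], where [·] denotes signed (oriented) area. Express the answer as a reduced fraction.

Work in coordinates with R = (0, 0), K = (1, 0), W = (0, 1).
1. F is the centroid of triangle WRK ⇒ F = (1/3, 1/3)
2. H lies on line RW with RH:HW = 2:3 ⇒ H = (0, 2/5)
3. Z lies on line KF with KZ:ZF = -5:1 ⇒ Z = (1/6, 5/12)
2·[WZH] = -1/10, 2·[RKW] = 1
[WZH]:[RKW] = -1/10:1 = -1/10

[WZH]:[RKW] = -1/10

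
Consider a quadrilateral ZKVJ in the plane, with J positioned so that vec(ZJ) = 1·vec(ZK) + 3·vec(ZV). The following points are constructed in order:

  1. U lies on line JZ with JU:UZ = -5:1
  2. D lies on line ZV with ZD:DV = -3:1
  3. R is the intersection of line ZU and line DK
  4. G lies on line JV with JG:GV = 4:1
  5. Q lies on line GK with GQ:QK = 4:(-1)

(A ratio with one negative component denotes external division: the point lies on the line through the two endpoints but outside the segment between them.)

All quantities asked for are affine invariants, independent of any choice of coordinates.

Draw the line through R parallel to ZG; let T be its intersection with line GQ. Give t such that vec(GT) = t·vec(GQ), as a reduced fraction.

t = 1/7

Set Z = (0, 0), K = (1, 0), V = (0, 1), J = (1, 3); any affine frame gives the same invariant.
1. U lies on line JZ with JU:UZ = -5:1 ⇒ U = (-1/4, -3/4)
2. D lies on line ZV with ZD:DV = -3:1 ⇒ D = (0, 3/2)
3. R is the intersection of line ZU and line DK ⇒ R = (1/3, 1)
4. G lies on line JV with JG:GV = 4:1 ⇒ G = (1/5, 7/5)
5. Q lies on line GK with GQ:QK = 4:(-1) ⇒ Q = (19/15, -7/15)
through R parallel to ZG: direction (1/5, 7/5); meets GQ at T = (37/105, 17/15)
T = G + t·(Q−G) with t = 1/7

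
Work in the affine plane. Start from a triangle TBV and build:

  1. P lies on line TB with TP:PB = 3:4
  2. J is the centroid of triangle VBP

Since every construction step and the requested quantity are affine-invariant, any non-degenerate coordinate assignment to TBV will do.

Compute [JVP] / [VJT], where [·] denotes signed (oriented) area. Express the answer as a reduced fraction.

[JVP]:[VJT] = -2/5

Work in coordinates with T = (0, 0), B = (1, 0), V = (0, 1).
1. P lies on line TB with TP:PB = 3:4 ⇒ P = (3/7, 0)
2. J is the centroid of triangle VBP ⇒ J = (10/21, 1/3)
2·[JVP] = 4/21, 2·[VJT] = -10/21
[JVP]:[VJT] = 4/21:-10/21 = -2/5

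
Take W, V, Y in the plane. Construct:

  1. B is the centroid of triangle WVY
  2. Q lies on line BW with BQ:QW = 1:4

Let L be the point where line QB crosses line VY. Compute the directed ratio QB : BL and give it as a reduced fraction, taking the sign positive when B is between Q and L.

QB:BL = 2/5

Set W = (0, 0), V = (1, 0), Y = (0, 1); any affine frame gives the same invariant.
1. B is the centroid of triangle WVY ⇒ B = (1/3, 1/3)
2. Q lies on line BW with BQ:QW = 1:4 ⇒ Q = (4/15, 4/15)
line QB meets VY at L = (1/2, 1/2)
B = Q + t·(L−Q) with t = 2/7, so QB:BL = 2/7:5/7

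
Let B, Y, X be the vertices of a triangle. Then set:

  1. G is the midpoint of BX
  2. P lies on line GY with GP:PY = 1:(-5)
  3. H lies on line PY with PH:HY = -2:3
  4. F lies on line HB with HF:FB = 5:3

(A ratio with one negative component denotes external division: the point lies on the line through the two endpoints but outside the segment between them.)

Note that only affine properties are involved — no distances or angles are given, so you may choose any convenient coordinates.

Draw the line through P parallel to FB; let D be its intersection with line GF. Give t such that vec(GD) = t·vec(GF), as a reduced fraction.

t = 1/11

Set B = (0, 0), Y = (1, 0), X = (0, 1); any affine frame gives the same invariant.
1. G is the midpoint of BX ⇒ G = (0, 1/2)
2. P lies on line GY with GP:PY = 1:(-5) ⇒ P = (-1/4, 5/8)
3. H lies on line PY with PH:HY = -2:3 ⇒ H = (-11/4, 15/8)
4. F lies on line HB with HF:FB = 5:3 ⇒ F = (-33/32, 45/64)
through P parallel to FB: direction (33/32, -45/64); meets GF at D = (-3/32, 365/704)
D = G + t·(F−G) with t = 1/11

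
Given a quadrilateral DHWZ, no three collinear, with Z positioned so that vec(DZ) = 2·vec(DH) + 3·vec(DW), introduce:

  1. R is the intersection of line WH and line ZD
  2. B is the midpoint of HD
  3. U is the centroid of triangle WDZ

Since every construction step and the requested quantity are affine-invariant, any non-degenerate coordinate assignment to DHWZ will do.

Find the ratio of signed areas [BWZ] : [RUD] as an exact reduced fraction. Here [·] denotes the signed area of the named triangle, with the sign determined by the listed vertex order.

[BWZ]:[RUD] = -45/2

Choose coordinates D = (0, 0), H = (1, 0), W = (0, 1), Z = (2, 3).
1. R is the intersection of line WH and line ZD ⇒ R = (2/5, 3/5)
2. B is the midpoint of HD ⇒ B = (1/2, 0)
3. U is the centroid of triangle WDZ ⇒ U = (2/3, 4/3)
2·[BWZ] = -3, 2·[RUD] = 2/15
[BWZ]:[RUD] = -3:2/15 = -45/2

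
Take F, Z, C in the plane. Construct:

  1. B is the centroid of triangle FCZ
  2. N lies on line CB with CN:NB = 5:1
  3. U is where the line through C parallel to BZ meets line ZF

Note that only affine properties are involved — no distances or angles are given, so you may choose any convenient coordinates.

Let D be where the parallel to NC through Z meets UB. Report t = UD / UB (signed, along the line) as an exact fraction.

Choose coordinates F = (0, 0), Z = (1, 0), C = (0, 1).
1. B is the centroid of triangle FCZ ⇒ B = (1/3, 1/3)
2. N lies on line CB with CN:NB = 5:1 ⇒ N = (5/18, 4/9)
3. U is where the line through C parallel to BZ meets line ZF ⇒ U = (2, 0)
through Z parallel to NC: direction (-5/18, 5/9); meets UB at D = (8/9, 2/9)
D = U + t·(B−U) with t = 2/3

t = 2/3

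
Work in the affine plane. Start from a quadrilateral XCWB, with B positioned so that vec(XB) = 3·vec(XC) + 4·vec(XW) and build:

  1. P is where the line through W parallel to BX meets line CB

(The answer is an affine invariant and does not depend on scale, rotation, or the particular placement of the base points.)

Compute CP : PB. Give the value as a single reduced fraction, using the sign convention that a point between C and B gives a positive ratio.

Set X = (0, 0), C = (1, 0), W = (0, 1), B = (3, 4); any affine frame gives the same invariant.
1. P is where the line through W parallel to BX meets line CB ⇒ P = (9/2, 7)
P = C + t·(B−C) with t = 7/4, so CP:PB = t:(1−t) = 7/4:-3/4

CP:PB = -7/3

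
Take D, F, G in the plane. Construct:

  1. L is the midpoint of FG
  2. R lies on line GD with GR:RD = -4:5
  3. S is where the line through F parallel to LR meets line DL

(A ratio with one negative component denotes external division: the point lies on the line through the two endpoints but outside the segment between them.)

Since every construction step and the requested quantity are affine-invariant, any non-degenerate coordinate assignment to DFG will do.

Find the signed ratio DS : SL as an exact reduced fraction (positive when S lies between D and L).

Work in coordinates with D = (0, 0), F = (1, 0), G = (0, 1).
1. L is the midpoint of FG ⇒ L = (1/2, 1/2)
2. R lies on line GD with GR:RD = -4:5 ⇒ R = (0, 5)
3. S is where the line through F parallel to LR meets line DL ⇒ S = (9/10, 9/10)
S = D + t·(L−D) with t = 9/5, so DS:SL = t:(1−t) = 9/5:-4/5

DS:SL = -9/4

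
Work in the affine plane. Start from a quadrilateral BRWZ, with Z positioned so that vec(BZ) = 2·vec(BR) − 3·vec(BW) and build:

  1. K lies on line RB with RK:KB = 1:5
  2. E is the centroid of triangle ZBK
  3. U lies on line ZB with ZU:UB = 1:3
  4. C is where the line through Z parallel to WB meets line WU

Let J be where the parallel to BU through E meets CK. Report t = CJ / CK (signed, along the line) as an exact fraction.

Set B = (0, 0), R = (1, 0), W = (0, 1), Z = (2, -3); any affine frame gives the same invariant.
1. K lies on line RB with RK:KB = 1:5 ⇒ K = (5/6, 0)
2. E is the centroid of triangle ZBK ⇒ E = (17/18, -1)
3. U lies on line ZB with ZU:UB = 1:3 ⇒ U = (3/2, -9/4)
4. C is where the line through Z parallel to WB meets line WU ⇒ C = (2, -10/3)
through E parallel to BU: direction (3/2, -9/4); meets CK at J = (55/38, -100/57)
J = C + t·(K−C) with t = 9/19

t = 9/19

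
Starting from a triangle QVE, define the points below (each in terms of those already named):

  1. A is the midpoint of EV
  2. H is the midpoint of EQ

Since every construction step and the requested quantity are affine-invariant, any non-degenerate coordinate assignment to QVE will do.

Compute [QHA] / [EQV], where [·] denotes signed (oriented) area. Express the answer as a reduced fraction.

[QHA]:[EQV] = -1/4

Choose coordinates Q = (0, 0), V = (1, 0), E = (0, 1).
1. A is the midpoint of EV ⇒ A = (1/2, 1/2)
2. H is the midpoint of EQ ⇒ H = (0, 1/2)
2·[QHA] = -1/4, 2·[EQV] = 1
[QHA]:[EQV] = -1/4:1 = -1/4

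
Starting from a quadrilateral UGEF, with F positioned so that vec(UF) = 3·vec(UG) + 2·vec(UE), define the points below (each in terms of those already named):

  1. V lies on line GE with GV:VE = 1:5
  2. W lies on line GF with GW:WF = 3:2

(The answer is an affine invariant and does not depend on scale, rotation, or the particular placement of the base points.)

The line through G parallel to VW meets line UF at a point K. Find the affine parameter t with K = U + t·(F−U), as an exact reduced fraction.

t = 31/11

Set U = (0, 0), G = (1, 0), E = (0, 1), F = (3, 2); any affine frame gives the same invariant.
1. V lies on line GE with GV:VE = 1:5 ⇒ V = (5/6, 1/6)
2. W lies on line GF with GW:WF = 3:2 ⇒ W = (11/5, 6/5)
through G parallel to VW: direction (41/30, 31/30); meets UF at K = (93/11, 62/11)
K = U + t·(F−U) with t = 31/11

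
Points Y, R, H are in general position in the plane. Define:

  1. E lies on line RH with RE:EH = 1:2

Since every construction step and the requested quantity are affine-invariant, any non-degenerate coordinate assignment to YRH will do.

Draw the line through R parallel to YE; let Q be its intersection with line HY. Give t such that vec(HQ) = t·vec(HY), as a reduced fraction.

Assign Y = (0, 0), R = (1, 0), H = (0, 1) — the answer is frame-independent, so this choice is without loss of generality.
1. E lies on line RH with RE:EH = 1:2 ⇒ E = (2/3, 1/3)
through R parallel to YE: direction (2/3, 1/3); meets HY at Q = (0, -1/2)
Q = H + t·(Y−H) with t = 3/2

t = 3/2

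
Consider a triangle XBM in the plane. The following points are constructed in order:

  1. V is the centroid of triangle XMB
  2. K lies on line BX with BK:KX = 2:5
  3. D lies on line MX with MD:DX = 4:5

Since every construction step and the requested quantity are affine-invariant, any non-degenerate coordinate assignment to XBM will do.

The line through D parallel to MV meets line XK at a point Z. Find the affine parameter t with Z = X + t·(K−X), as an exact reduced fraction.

Assign X = (0, 0), B = (1, 0), M = (0, 1) — the answer is frame-independent, so this choice is without loss of generality.
1. V is the centroid of triangle XMB ⇒ V = (1/3, 1/3)
2. K lies on line BX with BK:KX = 2:5 ⇒ K = (5/7, 0)
3. D lies on line MX with MD:DX = 4:5 ⇒ D = (0, 5/9)
through D parallel to MV: direction (1/3, -2/3); meets XK at Z = (5/18, 0)
Z = X + t·(K−X) with t = 7/18

t = 7/18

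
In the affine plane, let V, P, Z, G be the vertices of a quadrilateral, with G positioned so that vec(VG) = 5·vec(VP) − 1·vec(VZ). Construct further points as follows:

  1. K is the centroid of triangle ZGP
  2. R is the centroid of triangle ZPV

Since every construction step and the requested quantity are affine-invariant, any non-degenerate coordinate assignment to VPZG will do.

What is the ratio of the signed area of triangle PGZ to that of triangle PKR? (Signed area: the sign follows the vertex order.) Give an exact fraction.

Set V = (0, 0), P = (1, 0), Z = (0, 1), G = (5, -1); any affine frame gives the same invariant.
1. K is the centroid of triangle ZGP ⇒ K = (2, 0)
2. R is the centroid of triangle ZPV ⇒ R = (1/3, 1/3)
2·[PGZ] = 3, 2·[PKR] = 1/3
[PGZ]:[PKR] = 3:1/3 = 9

[PGZ]:[PKR] = 9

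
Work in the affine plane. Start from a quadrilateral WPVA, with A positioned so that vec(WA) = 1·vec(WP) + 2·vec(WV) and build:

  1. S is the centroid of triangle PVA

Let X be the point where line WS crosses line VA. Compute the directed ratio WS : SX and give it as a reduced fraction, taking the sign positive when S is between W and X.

Choose coordinates W = (0, 0), P = (1, 0), V = (0, 1), A = (1, 2).
1. S is the centroid of triangle PVA ⇒ S = (2/3, 1)
line WS meets VA at X = (2, 3)
S = W + t·(X−W) with t = 1/3, so WS:SX = 1/3:2/3

WS:SX = 1/2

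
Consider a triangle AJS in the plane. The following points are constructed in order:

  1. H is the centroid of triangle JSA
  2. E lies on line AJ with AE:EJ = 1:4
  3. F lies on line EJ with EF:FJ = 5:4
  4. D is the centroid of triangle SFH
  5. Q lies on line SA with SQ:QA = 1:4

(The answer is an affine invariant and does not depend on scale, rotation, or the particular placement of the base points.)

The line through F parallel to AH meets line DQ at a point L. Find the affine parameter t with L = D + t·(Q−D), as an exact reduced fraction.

t = -103/92

Choose coordinates A = (0, 0), J = (1, 0), S = (0, 1).
1. H is the centroid of triangle JSA ⇒ H = (1/3, 1/3)
2. E lies on line AJ with AE:EJ = 1:4 ⇒ E = (1/5, 0)
3. F lies on line EJ with EF:FJ = 5:4 ⇒ F = (29/45, 0)
4. D is the centroid of triangle SFH ⇒ D = (44/135, 4/9)
5. Q lies on line SA with SQ:QA = 1:4 ⇒ Q = (0, 4/5)
through F parallel to AH: direction (1/3, 1/3); meets DQ at L = (143/207, 16/345)
L = D + t·(Q−D) with t = -103/92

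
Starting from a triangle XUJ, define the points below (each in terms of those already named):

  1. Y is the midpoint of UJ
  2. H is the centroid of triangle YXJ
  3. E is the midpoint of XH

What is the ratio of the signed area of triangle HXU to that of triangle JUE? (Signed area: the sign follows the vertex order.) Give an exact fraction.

Work in coordinates with X = (0, 0), U = (1, 0), J = (0, 1).
1. Y is the midpoint of UJ ⇒ Y = (1/2, 1/2)
2. H is the centroid of triangle YXJ ⇒ H = (1/6, 1/2)
3. E is the midpoint of XH ⇒ E = (1/12, 1/4)
2·[HXU] = 1/2, 2·[JUE] = -2/3
[HXU]:[JUE] = 1/2:-2/3 = -3/4

[HXU]:[JUE] = -3/4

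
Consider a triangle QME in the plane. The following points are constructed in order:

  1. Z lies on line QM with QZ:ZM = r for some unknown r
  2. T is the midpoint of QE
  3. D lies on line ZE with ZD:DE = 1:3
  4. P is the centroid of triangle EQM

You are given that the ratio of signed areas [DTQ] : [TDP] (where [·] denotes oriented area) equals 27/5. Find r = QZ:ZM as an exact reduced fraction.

Choose coordinates Q = (0, 0), M = (1, 0), E = (0, 1).
1. With QZ:ZM = r, write λ = r/(r+1) so Z = Q + λ·(M−Q); Z is affine-linear in λ
2. T is the midpoint of QE ⇒ T = (0, 1/2)
3. D lies on line ZE with ZD:DE = 1:3 ⇒ D is an affine combination of earlier points and hence also affine-linear in λ
4. P is the centroid of triangle EQM ⇒ P = (1/3, 1/3)
Every point depending on Z is an affine combination of Z and λ-independent points, so each such coordinate is linear in λ; the λ² term in each signed area is a multiple of (M−Q)×(M−Q) = 0, so 2·[DTQ] and 2·[TDP] are each linear in λ. Evaluating at λ=0 and λ=1:
  2·[DTQ] = 3/8·λ,   2·[TDP] = -1/8·λ + 1/12
So [DTQ]:[TDP] = (3/8·λ) / (-1/8·λ + 1/12). Setting this equal to 27/5:
  3/8·λ = 27/5·(-1/8·λ + 1/12)  ⇒  λ = 3/7
Then r = λ/(1−λ) = (3/7)/(4/7) = 3/4. Check: with r = 3/4, Z = (3/7, 0) and [DTQ]:[TDP] = 27/5 as required.

r = 3/4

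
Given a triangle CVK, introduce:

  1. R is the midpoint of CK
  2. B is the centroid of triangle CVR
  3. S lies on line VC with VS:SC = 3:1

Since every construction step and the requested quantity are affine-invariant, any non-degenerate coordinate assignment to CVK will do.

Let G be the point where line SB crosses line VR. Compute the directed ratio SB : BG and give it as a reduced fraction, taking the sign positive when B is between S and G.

Work in coordinates with C = (0, 0), V = (1, 0), K = (0, 1).
1. R is the midpoint of CK ⇒ R = (0, 1/2)
2. B is the centroid of triangle CVR ⇒ B = (1/3, 1/6)
3. S lies on line VC with VS:SC = 3:1 ⇒ S = (1/4, 0)
line SB meets VR at G = (2/5, 3/10)
B = S + t·(G−S) with t = 5/9, so SB:BG = 5/9:4/9

SB:BG = 5/4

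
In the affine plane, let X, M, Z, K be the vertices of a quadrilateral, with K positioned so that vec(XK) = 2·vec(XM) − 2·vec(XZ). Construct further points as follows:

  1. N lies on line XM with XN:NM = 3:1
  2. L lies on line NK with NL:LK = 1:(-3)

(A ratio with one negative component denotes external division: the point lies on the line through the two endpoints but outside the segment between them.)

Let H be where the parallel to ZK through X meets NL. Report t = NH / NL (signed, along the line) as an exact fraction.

t = -18

Work in coordinates with X = (0, 0), M = (1, 0), Z = (0, 1), K = (2, -2).
1. N lies on line XM with XN:NM = 3:1 ⇒ N = (3/4, 0)
2. L lies on line NK with NL:LK = 1:(-3) ⇒ L = (1/8, 1)
through X parallel to ZK: direction (2, -3); meets NL at H = (12, -18)
H = N + t·(L−N) with t = -18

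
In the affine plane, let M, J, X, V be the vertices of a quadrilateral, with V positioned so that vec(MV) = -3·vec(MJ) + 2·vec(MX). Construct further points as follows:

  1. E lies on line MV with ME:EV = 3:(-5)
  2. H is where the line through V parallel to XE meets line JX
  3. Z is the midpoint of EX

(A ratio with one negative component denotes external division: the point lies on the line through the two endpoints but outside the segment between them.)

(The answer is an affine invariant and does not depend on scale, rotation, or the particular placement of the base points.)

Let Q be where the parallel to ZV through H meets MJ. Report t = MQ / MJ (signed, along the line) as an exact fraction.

t = -19/2

Assign M = (0, 0), J = (1, 0), X = (0, 1), V = (-3, 2) — the answer is frame-independent, so this choice is without loss of generality.
1. E lies on line MV with ME:EV = 3:(-5) ⇒ E = (9/2, -3)
2. H is where the line through V parallel to XE meets line JX ⇒ H = (15, -14)
3. Z is the midpoint of EX ⇒ Z = (9/4, -1)
through H parallel to ZV: direction (-21/4, 3); meets MJ at Q = (-19/2, 0)
Q = M + t·(J−M) with t = -19/2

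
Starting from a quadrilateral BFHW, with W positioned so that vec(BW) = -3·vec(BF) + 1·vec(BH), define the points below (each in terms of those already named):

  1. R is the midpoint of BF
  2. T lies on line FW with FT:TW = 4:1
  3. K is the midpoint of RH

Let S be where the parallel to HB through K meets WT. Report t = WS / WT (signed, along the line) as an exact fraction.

t = 65/16

Assign B = (0, 0), F = (1, 0), H = (0, 1), W = (-3, 1) — the answer is frame-independent, so this choice is without loss of generality.
1. R is the midpoint of BF ⇒ R = (1/2, 0)
2. T lies on line FW with FT:TW = 4:1 ⇒ T = (-11/5, 4/5)
3. K is the midpoint of RH ⇒ K = (1/4, 1/2)
through K parallel to HB: direction (0, -1); meets WT at S = (1/4, 3/16)
S = W + t·(T−W) with t = 65/16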